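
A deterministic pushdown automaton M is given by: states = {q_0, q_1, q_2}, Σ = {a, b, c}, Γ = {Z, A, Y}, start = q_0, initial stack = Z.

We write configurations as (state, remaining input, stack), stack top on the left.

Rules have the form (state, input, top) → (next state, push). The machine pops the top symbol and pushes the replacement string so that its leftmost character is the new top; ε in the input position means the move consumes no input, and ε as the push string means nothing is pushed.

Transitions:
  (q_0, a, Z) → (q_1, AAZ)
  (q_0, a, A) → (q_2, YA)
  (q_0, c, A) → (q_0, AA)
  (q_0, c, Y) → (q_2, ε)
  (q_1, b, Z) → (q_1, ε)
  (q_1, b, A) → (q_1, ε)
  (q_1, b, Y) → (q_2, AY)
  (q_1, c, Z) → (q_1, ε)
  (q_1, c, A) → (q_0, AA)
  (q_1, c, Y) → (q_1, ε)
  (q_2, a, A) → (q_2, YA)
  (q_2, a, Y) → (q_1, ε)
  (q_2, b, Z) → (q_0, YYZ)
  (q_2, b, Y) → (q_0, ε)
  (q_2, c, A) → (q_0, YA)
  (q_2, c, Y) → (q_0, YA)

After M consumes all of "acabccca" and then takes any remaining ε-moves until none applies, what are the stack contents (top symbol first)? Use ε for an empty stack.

YAAAAAAZ

(q_0, acabccca, Z)
  read a, top Z: go to q_1, push AAZ → (q_1, cabccca, AAZ)
  read c, top A: go to q_0, push AA → (q_0, abccca, AAAZ)
  read a, top A: go to q_2, push YA → (q_2, bccca, YAAAZ)
  read b, top Y: go to q_0, push ε → (q_0, ccca, AAAZ)
  read c, top A: go to q_0, push AA → (q_0, cca, AAAAZ)
  read c, top A: go to q_0, push AA → (q_0, ca, AAAAAZ)
  read c, top A: go to q_0, push AA → (q_0, a, AAAAAAZ)
  read a, top A: go to q_2, push YA → (q_2, ε, YAAAAAAZ)
All input consumed in state q_2 with stack YAAAAAAZ.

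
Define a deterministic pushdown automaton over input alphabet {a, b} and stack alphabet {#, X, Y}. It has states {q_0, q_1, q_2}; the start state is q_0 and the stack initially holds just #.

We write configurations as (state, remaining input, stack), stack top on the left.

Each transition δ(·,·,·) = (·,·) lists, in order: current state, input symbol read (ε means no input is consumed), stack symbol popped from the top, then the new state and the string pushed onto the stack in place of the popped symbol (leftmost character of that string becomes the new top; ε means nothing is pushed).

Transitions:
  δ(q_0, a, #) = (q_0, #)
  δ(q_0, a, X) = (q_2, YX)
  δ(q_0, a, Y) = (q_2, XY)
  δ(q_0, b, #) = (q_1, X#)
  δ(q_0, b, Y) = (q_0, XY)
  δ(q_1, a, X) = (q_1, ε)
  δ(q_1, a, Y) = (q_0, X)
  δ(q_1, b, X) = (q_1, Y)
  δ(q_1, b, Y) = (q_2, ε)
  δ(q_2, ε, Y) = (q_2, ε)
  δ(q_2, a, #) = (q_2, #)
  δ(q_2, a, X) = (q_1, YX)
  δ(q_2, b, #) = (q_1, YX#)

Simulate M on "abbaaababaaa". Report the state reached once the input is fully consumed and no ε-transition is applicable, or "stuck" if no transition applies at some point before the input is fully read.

q_2

(q_0, abbaaababaaa, #)
  read a, top #: go to q_0, push # → (q_0, bbaaababaaa, #)
  read b, top #: go to q_1, push X# → (q_1, baaababaaa, X#)
  read b, top X: go to q_1, push Y → (q_1, aaababaaa, Y#)
  read a, top Y: go to q_0, push X → (q_0, aababaaa, X#)
  read a, top X: go to q_2, push YX → (q_2, ababaaa, YX#)
  ε-move, top Y: go to q_2, push ε → (q_2, ababaaa, X#)
  read a, top X: go to q_1, push YX → (q_1, babaaa, YX#)
  read b, top Y: go to q_2, push ε → (q_2, abaaa, X#)
  read a, top X: go to q_1, push YX → (q_1, baaa, YX#)
  read b, top Y: go to q_2, push ε → (q_2, aaa, X#)
  read a, top X: go to q_1, push YX → (q_1, aa, YX#)
  read a, top Y: go to q_0, push X → (q_0, a, XX#)
  read a, top X: go to q_2, push YX → (q_2, ε, YXX#)
  ε-move, top Y: go to q_2, push ε → (q_2, ε, XX#)
All input consumed; M is in state q_2.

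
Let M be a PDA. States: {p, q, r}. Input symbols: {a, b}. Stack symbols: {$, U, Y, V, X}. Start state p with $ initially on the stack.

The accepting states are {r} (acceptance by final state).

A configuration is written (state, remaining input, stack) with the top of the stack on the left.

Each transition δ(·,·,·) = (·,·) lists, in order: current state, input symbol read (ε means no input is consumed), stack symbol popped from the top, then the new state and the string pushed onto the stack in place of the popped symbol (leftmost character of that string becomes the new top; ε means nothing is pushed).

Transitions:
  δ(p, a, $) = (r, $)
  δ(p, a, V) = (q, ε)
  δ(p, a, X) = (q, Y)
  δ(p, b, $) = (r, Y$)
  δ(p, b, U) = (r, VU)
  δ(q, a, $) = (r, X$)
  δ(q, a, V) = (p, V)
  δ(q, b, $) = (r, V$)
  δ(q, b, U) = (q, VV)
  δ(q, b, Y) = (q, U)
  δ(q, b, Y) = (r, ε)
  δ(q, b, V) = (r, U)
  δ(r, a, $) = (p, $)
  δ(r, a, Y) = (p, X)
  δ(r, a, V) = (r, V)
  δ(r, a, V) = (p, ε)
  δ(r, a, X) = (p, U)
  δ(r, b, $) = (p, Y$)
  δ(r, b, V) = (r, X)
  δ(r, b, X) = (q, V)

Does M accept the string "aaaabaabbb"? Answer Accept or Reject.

One accepting computation: (p, aaaabaabbb, $) ⊢ (r, aaabaabbb, $) ⊢ (p, aabaabbb, $) ⊢ (r, abaabbb, $) ⊢ (p, baabbb, $) ⊢ (r, aabbb, Y$) ⊢ (p, abbb, X$) ⊢ (q, bbb, Y$) ⊢ (q, bb, U$) ⊢ (q, b, VV$) ⊢ (r, ε, UV$)
All input consumed and state r ∈ F.

Accept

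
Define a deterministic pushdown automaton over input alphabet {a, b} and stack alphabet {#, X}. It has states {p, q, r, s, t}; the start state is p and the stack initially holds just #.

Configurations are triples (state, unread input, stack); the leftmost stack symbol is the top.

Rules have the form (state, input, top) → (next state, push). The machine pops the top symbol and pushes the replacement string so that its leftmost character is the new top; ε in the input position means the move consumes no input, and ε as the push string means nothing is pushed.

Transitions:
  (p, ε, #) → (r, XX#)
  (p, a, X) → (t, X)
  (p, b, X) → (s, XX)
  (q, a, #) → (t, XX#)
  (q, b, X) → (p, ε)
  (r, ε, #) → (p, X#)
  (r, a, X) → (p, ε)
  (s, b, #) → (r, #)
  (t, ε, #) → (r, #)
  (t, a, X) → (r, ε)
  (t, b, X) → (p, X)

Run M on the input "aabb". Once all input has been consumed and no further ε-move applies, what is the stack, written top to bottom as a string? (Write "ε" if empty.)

(p, aabb, #)
  ε-move, top #: go to r, push XX# → (r, aabb, XX#)
  read a, top X: go to p, push ε → (p, abb, X#)
  read a, top X: go to t, push X → (t, bb, X#)
  read b, top X: go to p, push X → (p, b, X#)
  read b, top X: go to s, push XX → (s, ε, XX#)
All input consumed in state s with stack XX#.

XX#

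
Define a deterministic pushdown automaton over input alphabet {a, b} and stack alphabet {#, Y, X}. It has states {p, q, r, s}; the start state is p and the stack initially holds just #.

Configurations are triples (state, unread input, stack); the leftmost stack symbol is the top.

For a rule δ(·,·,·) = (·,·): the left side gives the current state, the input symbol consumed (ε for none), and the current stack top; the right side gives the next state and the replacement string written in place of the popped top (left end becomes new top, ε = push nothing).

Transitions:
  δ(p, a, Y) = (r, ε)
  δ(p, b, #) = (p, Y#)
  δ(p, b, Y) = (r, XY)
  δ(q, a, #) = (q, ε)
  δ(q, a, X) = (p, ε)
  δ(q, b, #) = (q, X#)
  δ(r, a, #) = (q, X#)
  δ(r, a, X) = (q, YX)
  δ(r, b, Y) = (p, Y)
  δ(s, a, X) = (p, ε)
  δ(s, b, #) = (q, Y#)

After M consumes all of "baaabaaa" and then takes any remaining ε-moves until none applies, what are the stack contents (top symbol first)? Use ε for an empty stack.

#

(p, baaabaaa, #)
  read b, top #: go to p, push Y# → (p, aaabaaa, Y#)
  read a, top Y: go to r, push ε → (r, aabaaa, #)
  read a, top #: go to q, push X# → (q, abaaa, X#)
  read a, top X: go to p, push ε → (p, baaa, #)
  read b, top #: go to p, push Y# → (p, aaa, Y#)
  read a, top Y: go to r, push ε → (r, aa, #)
  read a, top #: go to q, push X# → (q, a, X#)
  read a, top X: go to p, push ε → (p, ε, #)
All input consumed in state p with stack #.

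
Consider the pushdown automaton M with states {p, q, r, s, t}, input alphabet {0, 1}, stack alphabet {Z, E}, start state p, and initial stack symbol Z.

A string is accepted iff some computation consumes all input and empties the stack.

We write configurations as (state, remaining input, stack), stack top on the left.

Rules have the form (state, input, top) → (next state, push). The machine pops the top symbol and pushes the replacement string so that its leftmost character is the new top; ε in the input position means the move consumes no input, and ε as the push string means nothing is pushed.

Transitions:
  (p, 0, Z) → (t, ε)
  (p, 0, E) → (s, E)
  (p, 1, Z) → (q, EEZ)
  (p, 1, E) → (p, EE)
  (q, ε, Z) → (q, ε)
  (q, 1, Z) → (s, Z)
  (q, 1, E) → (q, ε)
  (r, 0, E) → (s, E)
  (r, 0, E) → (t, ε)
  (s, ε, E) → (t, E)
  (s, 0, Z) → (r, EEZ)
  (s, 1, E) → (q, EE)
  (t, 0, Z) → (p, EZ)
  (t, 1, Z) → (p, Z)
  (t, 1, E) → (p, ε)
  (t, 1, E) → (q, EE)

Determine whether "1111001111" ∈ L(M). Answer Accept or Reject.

Accept

One accepting computation: (p, 1111001111, Z) ⊢ (q, 111001111, EEZ) ⊢ (q, 11001111, EZ) ⊢ (q, 1001111, Z) ⊢ (s, 001111, Z) ⊢ (r, 01111, EEZ) ⊢ (s, 1111, EEZ) ⊢ (q, 111, EEEZ) ⊢ (q, 11, EEZ) ⊢ (q, 1, EZ) ⊢ (q, ε, Z) ⊢ (q, ε, ε)
All input consumed and the stack is empty.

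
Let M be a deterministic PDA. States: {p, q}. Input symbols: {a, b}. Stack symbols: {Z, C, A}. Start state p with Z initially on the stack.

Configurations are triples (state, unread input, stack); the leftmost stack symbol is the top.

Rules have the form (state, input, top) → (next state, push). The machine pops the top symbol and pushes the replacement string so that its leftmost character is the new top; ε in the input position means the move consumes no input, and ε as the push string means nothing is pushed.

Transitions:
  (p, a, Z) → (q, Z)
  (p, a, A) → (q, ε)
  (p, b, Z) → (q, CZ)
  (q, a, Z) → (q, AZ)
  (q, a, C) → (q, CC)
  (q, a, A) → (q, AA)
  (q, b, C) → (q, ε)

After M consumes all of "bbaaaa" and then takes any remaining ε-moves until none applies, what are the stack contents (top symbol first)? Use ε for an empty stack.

AAAAZ

(p, bbaaaa, Z)
  read b, top Z: go to q, push CZ → (q, baaaa, CZ)
  read b, top C: go to q, push ε → (q, aaaa, Z)
  read a, top Z: go to q, push AZ → (q, aaa, AZ)
  read a, top A: go to q, push AA → (q, aa, AAZ)
  read a, top A: go to q, push AA → (q, a, AAAZ)
  read a, top A: go to q, push AA → (q, ε, AAAAZ)
All input consumed in state q with stack AAAAZ.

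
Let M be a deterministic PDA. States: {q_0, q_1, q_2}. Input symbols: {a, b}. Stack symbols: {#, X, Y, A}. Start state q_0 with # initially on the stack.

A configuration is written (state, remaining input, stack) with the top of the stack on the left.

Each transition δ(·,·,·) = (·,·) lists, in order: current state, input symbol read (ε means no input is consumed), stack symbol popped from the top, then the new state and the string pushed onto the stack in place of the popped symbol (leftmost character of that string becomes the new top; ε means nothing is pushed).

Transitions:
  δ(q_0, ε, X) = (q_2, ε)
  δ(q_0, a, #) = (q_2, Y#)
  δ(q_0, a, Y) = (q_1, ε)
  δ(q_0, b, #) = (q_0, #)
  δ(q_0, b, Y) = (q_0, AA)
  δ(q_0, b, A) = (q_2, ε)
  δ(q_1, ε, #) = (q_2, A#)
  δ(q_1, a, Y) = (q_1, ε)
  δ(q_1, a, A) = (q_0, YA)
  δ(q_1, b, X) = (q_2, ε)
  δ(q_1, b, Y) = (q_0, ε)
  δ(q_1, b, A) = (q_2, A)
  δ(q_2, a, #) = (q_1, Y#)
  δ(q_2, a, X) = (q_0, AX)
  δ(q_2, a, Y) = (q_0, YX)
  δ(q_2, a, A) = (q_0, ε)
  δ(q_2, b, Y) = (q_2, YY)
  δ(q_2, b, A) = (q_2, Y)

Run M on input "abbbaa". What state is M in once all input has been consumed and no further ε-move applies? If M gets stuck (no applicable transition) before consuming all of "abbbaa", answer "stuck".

q_1

(q_0, abbbaa, #) ⊢ (q_2, bbbaa, Y#) ⊢ (q_2, bbaa, YY#) ⊢ (q_2, baa, YYY#) ⊢ (q_2, aa, YYYY#) ⊢ (q_0, a, YXYYY#) ⊢ (q_1, ε, XYYY#)
All input consumed; M is in state q_1.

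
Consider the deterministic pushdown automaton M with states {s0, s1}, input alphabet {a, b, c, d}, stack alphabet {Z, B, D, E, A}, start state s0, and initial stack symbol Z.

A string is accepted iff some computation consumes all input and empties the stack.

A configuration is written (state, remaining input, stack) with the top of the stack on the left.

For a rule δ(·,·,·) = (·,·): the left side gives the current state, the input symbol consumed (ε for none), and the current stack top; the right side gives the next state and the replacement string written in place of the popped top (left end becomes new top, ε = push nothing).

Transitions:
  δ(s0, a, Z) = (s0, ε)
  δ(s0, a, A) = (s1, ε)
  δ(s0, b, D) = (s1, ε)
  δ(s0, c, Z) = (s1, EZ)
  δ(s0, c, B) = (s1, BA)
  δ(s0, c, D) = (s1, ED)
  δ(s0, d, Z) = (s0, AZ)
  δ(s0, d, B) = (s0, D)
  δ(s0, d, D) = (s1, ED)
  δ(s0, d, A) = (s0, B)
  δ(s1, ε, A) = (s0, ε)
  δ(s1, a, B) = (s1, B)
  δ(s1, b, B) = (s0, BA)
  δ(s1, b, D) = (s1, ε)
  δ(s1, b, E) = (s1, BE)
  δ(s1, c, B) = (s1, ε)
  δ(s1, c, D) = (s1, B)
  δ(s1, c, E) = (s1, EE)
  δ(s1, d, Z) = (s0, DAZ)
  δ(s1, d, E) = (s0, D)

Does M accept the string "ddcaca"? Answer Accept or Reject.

(s0, ddcaca, Z)
  read d, top Z: go to s0, push AZ → (s0, dcaca, AZ)
  read d, top A: go to s0, push B → (s0, caca, BZ)
  read c, top B: go to s1, push BA → (s1, aca, BAZ)
  read a, top B: go to s1, push B → (s1, ca, BAZ)
  read c, top B: go to s1, push ε → (s1, a, AZ)
  ε-move, top A: go to s0, push ε → (s0, a, Z)
  read a, top Z: go to s0, push ε → (s0, ε, ε)
All input consumed and the stack is empty.

Accept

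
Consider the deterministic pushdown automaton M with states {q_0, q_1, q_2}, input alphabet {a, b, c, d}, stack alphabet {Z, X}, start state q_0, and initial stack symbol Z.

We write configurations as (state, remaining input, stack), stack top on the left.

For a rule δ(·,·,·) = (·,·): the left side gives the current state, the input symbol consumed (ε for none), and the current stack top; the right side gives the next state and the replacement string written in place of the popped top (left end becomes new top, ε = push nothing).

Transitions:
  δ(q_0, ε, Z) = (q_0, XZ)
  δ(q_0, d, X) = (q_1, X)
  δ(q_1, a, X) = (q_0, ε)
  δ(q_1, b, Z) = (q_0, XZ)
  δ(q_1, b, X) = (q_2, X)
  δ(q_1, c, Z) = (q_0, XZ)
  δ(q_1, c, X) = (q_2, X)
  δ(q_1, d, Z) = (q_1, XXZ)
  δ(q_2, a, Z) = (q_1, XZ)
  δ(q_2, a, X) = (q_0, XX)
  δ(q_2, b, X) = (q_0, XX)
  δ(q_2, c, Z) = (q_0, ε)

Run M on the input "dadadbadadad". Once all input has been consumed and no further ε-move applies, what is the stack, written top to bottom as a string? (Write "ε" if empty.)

XZ

(q_0, dadadbadadad, Z) ⊢ (q_0, dadadbadadad, XZ) ⊢ (q_1, adadbadadad, XZ) ⊢ (q_0, dadbadadad, Z) ⊢ (q_0, dadbadadad, XZ) ⊢ (q_1, adbadadad, XZ) ⊢ (q_0, dbadadad, Z) ⊢ (q_0, dbadadad, XZ) ⊢ (q_1, badadad, XZ) ⊢ (q_2, adadad, XZ) ⊢ (q_0, dadad, XXZ) ⊢ (q_1, adad, XXZ) ⊢ (q_0, dad, XZ) ⊢ (q_1, ad, XZ) ⊢ (q_0, d, Z) ⊢ (q_0, d, XZ) ⊢ (q_1, ε, XZ)
All input consumed in state q_1 with stack XZ.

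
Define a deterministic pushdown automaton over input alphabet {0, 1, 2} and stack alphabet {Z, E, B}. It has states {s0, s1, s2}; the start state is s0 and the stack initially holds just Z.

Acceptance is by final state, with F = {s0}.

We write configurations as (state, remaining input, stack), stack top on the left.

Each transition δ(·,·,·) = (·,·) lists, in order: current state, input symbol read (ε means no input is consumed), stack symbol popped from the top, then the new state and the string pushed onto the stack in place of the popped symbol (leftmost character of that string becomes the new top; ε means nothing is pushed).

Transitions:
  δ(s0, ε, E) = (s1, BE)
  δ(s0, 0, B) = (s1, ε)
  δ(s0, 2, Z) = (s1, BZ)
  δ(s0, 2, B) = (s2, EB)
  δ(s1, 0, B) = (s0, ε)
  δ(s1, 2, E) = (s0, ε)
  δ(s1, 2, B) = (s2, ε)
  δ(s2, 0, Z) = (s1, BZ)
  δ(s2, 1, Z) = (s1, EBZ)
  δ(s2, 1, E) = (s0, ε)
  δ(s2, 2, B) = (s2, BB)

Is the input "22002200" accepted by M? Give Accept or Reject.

Accept

(s0, 22002200, Z) ⊢ (s1, 2002200, BZ) ⊢ (s2, 002200, Z) ⊢ (s1, 02200, BZ) ⊢ (s0, 2200, Z) ⊢ (s1, 200, BZ) ⊢ (s2, 00, Z) ⊢ (s1, 0, BZ) ⊢ (s0, ε, Z)
All input consumed; state s0 ∈ F.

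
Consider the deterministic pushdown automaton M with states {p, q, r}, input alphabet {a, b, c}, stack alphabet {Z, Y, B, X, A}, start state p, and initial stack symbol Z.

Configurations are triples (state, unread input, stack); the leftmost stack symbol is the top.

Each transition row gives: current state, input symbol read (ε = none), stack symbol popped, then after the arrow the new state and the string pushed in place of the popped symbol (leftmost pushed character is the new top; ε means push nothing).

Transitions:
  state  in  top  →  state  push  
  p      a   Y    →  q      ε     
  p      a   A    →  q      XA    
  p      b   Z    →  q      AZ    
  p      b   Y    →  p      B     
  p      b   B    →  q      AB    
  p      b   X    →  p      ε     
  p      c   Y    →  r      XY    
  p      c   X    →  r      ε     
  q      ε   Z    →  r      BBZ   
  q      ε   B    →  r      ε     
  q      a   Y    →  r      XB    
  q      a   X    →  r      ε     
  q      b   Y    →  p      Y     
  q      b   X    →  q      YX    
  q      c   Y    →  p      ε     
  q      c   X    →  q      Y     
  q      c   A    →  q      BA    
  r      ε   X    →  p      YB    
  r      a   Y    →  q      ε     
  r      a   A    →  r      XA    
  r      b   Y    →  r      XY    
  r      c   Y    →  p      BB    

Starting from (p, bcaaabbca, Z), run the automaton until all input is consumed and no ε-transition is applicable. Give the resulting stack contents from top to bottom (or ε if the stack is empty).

(p, bcaaabbca, Z)
  read b, top Z: go to q, push AZ → (q, caaabbca, AZ)
  read c, top A: go to q, push BA → (q, aaabbca, BAZ)
  ε-move, top B: go to r, push ε → (r, aaabbca, AZ)
  read a, top A: go to r, push XA → (r, aabbca, XAZ)
  ε-move, top X: go to p, push YB → (p, aabbca, YBAZ)
  read a, top Y: go to q, push ε → (q, abbca, BAZ)
  ε-move, top B: go to r, push ε → (r, abbca, AZ)
  read a, top A: go to r, push XA → (r, bbca, XAZ)
  ε-move, top X: go to p, push YB → (p, bbca, YBAZ)
  read b, top Y: go to p, push B → (p, bca, BBAZ)
  read b, top B: go to q, push AB → (q, ca, ABBAZ)
  read c, top A: go to q, push BA → (q, a, BABBAZ)
  ε-move, top B: go to r, push ε → (r, a, ABBAZ)
  read a, top A: go to r, push XA → (r, ε, XABBAZ)
  ε-move, top X: go to p, push YB → (p, ε, YBABBAZ)
All input consumed in state p with stack YBABBAZ.

YBABBAZ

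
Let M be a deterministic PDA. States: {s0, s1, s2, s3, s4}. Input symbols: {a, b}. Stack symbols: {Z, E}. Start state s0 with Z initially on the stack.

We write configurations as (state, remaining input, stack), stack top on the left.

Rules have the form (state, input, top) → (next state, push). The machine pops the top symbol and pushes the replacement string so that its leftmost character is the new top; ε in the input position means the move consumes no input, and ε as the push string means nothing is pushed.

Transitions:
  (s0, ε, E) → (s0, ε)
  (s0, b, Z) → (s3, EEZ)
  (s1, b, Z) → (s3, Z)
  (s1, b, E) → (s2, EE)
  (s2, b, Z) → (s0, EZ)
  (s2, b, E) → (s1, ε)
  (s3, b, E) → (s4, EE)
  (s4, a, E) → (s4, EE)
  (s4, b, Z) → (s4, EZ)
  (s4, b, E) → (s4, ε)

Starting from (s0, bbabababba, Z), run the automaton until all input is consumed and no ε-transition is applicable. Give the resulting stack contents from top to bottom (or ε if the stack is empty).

(s0, bbabababba, Z)
  read b, top Z: go to s3, push EEZ → (s3, babababba, EEZ)
  read b, top E: go to s4, push EE → (s4, abababba, EEEZ)
  read a, top E: go to s4, push EE → (s4, bababba, EEEEZ)
  read b, top E: go to s4, push ε → (s4, ababba, EEEZ)
  read a, top E: go to s4, push EE → (s4, babba, EEEEZ)
  read b, top E: go to s4, push ε → (s4, abba, EEEZ)
  read a, top E: go to s4, push EE → (s4, bba, EEEEZ)
  read b, top E: go to s4, push ε → (s4, ba, EEEZ)
  read b, top E: go to s4, push ε → (s4, a, EEZ)
  read a, top E: go to s4, push EE → (s4, ε, EEEZ)
All input consumed in state s4 with stack EEEZ.

EEEZ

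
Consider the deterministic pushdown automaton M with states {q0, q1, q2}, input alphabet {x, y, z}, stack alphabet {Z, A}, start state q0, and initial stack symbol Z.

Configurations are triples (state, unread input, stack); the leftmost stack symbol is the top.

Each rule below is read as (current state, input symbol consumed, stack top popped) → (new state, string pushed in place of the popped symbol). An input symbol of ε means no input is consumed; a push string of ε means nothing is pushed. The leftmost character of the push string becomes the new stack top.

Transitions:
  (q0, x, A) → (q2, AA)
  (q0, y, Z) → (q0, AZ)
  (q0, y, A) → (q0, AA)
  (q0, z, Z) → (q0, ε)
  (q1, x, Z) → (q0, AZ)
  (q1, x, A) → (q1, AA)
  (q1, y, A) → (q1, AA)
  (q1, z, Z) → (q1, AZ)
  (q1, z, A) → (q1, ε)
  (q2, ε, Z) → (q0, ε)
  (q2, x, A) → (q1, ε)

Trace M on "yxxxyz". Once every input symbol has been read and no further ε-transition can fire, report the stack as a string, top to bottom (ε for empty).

(q0, yxxxyz, Z)
  read y, top Z: go to q0, push AZ → (q0, xxxyz, AZ)
  read x, top A: go to q2, push AA → (q2, xxyz, AAZ)
  read x, top A: go to q1, push ε → (q1, xyz, AZ)
  read x, top A: go to q1, push AA → (q1, yz, AAZ)
  read y, top A: go to q1, push AA → (q1, z, AAAZ)
  read z, top A: go to q1, push ε → (q1, ε, AAZ)
All input consumed in state q1 with stack AAZ.

AAZ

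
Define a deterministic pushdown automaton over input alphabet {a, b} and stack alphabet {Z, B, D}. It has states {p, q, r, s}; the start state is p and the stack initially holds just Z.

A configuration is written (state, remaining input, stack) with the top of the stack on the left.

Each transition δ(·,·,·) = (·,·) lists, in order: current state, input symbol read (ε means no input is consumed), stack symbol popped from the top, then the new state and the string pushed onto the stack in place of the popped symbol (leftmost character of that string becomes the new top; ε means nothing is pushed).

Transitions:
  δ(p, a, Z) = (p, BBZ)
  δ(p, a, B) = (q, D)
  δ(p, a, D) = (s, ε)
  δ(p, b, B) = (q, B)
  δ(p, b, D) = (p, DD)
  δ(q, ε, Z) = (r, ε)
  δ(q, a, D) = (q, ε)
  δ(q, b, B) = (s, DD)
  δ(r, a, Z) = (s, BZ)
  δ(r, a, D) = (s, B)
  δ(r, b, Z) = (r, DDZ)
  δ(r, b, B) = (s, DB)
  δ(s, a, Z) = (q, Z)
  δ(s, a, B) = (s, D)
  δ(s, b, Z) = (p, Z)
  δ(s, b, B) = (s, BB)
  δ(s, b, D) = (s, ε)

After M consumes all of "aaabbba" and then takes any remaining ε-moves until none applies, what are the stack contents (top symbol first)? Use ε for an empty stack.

ε

(p, aaabbba, Z)
  read a, top Z: go to p, push BBZ → (p, aabbba, BBZ)
  read a, top B: go to q, push D → (q, abbba, DBZ)
  read a, top D: go to q, push ε → (q, bbba, BZ)
  read b, top B: go to s, push DD → (s, bba, DDZ)
  read b, top D: go to s, push ε → (s, ba, DZ)
  read b, top D: go to s, push ε → (s, a, Z)
  read a, top Z: go to q, push Z → (q, ε, Z)
  ε-move, top Z: go to r, push ε → (r, ε, ε)
All input consumed in state r with stack ε.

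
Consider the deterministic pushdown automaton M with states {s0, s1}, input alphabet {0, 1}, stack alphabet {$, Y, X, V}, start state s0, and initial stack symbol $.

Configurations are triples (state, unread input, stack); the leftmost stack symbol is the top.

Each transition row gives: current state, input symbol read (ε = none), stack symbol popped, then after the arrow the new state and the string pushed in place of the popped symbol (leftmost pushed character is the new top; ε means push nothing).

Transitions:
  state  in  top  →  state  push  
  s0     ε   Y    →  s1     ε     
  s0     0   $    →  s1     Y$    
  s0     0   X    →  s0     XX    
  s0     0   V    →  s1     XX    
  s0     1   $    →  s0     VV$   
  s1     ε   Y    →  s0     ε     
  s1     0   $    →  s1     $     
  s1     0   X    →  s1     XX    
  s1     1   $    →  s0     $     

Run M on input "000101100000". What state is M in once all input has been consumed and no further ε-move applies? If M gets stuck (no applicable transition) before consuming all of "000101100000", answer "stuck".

stuck

(s0, 000101100000, $) ⊢ (s1, 00101100000, Y$) ⊢ (s0, 00101100000, $) ⊢ (s1, 0101100000, Y$) ⊢ (s0, 0101100000, $) ⊢ (s1, 101100000, Y$) ⊢ (s0, 101100000, $) ⊢ (s0, 01100000, VV$) ⊢ (s1, 1100000, XXV$)
No transition for (s1, 1, top X); M blocks with input 1100000 remaining.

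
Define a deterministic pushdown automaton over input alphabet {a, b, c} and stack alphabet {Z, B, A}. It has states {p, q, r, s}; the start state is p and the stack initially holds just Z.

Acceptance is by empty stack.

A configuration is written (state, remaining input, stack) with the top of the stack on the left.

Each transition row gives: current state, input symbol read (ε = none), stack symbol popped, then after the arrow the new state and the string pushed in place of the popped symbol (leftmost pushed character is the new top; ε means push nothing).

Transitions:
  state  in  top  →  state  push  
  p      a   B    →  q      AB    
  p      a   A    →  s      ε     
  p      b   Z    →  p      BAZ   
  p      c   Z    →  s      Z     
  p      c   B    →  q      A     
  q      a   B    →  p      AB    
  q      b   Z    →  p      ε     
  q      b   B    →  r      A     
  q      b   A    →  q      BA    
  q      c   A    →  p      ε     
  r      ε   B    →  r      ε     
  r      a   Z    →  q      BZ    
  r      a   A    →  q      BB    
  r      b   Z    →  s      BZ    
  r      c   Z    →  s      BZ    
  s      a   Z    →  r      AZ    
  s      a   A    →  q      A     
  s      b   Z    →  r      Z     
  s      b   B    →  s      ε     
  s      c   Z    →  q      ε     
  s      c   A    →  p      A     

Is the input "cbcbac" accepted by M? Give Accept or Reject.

Reject

(p, cbcbac, Z)
  read c, top Z: go to s, push Z → (s, bcbac, Z)
  read b, top Z: go to r, push Z → (r, cbac, Z)
  read c, top Z: go to s, push BZ → (s, bac, BZ)
  read b, top B: go to s, push ε → (s, ac, Z)
  read a, top Z: go to r, push AZ → (r, c, AZ)
No transition applies at (r, c, AZ); input not fully consumed.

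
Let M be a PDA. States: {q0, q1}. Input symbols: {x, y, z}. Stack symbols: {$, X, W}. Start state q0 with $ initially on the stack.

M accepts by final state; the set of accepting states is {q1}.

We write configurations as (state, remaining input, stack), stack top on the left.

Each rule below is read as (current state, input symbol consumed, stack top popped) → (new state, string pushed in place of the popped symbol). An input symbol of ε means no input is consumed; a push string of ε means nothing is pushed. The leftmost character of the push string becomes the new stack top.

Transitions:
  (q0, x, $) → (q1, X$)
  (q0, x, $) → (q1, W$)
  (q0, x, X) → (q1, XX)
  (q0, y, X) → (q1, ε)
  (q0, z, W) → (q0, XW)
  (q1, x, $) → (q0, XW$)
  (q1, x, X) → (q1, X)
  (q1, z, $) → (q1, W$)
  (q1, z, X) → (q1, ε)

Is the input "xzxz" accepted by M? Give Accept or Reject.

No computation consumes all input and reaches a final state.

Reject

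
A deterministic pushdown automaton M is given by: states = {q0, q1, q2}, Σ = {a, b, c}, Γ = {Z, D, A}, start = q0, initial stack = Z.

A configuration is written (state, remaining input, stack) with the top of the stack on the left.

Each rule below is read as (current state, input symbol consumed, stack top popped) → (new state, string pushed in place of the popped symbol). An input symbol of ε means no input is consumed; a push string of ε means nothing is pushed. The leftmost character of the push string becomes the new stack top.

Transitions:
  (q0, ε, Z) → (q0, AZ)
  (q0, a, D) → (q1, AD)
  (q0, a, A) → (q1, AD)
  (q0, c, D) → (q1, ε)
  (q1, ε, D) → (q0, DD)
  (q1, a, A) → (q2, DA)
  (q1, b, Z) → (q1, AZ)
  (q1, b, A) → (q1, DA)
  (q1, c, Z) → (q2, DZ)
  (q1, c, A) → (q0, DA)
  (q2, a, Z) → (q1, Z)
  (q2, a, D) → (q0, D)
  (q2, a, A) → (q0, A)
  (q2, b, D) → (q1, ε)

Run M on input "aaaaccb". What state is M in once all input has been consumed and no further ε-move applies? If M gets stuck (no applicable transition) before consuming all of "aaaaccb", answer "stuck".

q0

(q0, aaaaccb, Z)
  ε-move, top Z: go to q0, push AZ → (q0, aaaaccb, AZ)
  read a, top A: go to q1, push AD → (q1, aaaccb, ADZ)
  read a, top A: go to q2, push DA → (q2, aaccb, DADZ)
  read a, top D: go to q0, push D → (q0, accb, DADZ)
  read a, top D: go to q1, push AD → (q1, ccb, ADADZ)
  read c, top A: go to q0, push DA → (q0, cb, DADADZ)
  read c, top D: go to q1, push ε → (q1, b, ADADZ)
  read b, top A: go to q1, push DA → (q1, ε, DADADZ)
  ε-move, top D: go to q0, push DD → (q0, ε, DDADADZ)
All input consumed; M is in state q0.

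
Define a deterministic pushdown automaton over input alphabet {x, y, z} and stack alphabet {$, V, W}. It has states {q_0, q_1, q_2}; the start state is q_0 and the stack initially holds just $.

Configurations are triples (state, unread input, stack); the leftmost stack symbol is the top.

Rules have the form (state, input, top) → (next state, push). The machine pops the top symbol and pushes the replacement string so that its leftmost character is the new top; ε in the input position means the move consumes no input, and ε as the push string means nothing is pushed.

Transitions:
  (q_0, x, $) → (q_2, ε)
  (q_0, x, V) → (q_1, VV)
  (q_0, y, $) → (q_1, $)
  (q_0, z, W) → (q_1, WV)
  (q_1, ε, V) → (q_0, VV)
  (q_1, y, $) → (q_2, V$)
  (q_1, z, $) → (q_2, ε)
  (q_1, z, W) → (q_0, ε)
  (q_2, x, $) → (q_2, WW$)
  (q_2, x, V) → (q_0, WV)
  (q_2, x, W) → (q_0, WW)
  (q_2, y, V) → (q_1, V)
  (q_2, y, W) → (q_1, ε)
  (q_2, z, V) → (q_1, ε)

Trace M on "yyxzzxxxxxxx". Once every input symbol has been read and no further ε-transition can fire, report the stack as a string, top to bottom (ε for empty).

(q_0, yyxzzxxxxxxx, $)
  read y, top $: go to q_1, push $ → (q_1, yxzzxxxxxxx, $)
  read y, top $: go to q_2, push V$ → (q_2, xzzxxxxxxx, V$)
  read x, top V: go to q_0, push WV → (q_0, zzxxxxxxx, WV$)
  read z, top W: go to q_1, push WV → (q_1, zxxxxxxx, WVV$)
  read z, top W: go to q_0, push ε → (q_0, xxxxxxx, VV$)
  read x, top V: go to q_1, push VV → (q_1, xxxxxx, VVV$)
  ε-move, top V: go to q_0, push VV → (q_0, xxxxxx, VVVV$)
  read x, top V: go to q_1, push VV → (q_1, xxxxx, VVVVV$)
  ε-move, top V: go to q_0, push VV → (q_0, xxxxx, VVVVVV$)
  read x, top V: go to q_1, push VV → (q_1, xxxx, VVVVVVV$)
  ε-move, top V: go to q_0, push VV → (q_0, xxxx, VVVVVVVV$)
  read x, top V: go to q_1, push VV → (q_1, xxx, VVVVVVVVV$)
  ε-move, top V: go to q_0, push VV → (q_0, xxx, VVVVVVVVVV$)
  read x, top V: go to q_1, push VV → (q_1, xx, VVVVVVVVVVV$)
  ε-move, top V: go to q_0, push VV → (q_0, xx, VVVVVVVVVVVV$)
  read x, top V: go to q_1, push VV → (q_1, x, VVVVVVVVVVVVV$)
  ε-move, top V: go to q_0, push VV → (q_0, x, VVVVVVVVVVVVVV$)
  read x, top V: go to q_1, push VV → (q_1, ε, VVVVVVVVVVVVVVV$)
  ε-move, top V: go to q_0, push VV → (q_0, ε, VVVVVVVVVVVVVVVV$)
All input consumed in state q_0 with stack VVVVVVVVVVVVVVVV$.

VVVVVVVVVVVVVVVV$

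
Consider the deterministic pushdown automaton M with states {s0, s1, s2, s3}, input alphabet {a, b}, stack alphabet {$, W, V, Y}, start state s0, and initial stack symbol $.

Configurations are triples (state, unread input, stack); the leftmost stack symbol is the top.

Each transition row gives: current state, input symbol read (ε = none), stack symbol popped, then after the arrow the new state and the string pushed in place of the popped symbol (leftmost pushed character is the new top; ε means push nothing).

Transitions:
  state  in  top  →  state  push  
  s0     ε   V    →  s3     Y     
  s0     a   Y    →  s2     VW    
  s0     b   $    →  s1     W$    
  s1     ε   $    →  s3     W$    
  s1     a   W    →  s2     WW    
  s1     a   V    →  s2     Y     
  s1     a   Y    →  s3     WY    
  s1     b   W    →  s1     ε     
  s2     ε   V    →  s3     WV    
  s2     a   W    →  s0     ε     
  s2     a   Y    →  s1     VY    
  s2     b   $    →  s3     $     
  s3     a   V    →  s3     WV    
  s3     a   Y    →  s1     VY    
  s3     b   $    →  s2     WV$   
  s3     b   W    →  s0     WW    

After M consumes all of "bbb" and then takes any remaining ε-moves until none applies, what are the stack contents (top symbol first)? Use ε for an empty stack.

(s0, bbb, $)
  read b, top $: go to s1, push W$ → (s1, bb, W$)
  read b, top W: go to s1, push ε → (s1, b, $)
  ε-move, top $: go to s3, push W$ → (s3, b, W$)
  read b, top W: go to s0, push WW → (s0, ε, WW$)
All input consumed in state s0 with stack WW$.

WW$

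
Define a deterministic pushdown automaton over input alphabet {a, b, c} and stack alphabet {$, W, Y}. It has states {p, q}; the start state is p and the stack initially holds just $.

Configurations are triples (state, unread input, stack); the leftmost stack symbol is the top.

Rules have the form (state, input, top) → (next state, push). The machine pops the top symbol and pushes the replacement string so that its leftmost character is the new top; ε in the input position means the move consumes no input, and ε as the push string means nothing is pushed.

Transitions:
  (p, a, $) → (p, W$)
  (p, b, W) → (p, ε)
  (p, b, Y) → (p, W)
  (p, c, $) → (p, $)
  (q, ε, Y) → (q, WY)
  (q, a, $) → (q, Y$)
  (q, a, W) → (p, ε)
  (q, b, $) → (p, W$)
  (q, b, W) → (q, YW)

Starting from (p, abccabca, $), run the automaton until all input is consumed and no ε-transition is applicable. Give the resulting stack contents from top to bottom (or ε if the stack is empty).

(p, abccabca, $)
  read a, top $: go to p, push W$ → (p, bccabca, W$)
  read b, top W: go to p, push ε → (p, ccabca, $)
  read c, top $: go to p, push $ → (p, cabca, $)
  read c, top $: go to p, push $ → (p, abca, $)
  read a, top $: go to p, push W$ → (p, bca, W$)
  read b, top W: go to p, push ε → (p, ca, $)
  read c, top $: go to p, push $ → (p, a, $)
  read a, top $: go to p, push W$ → (p, ε, W$)
All input consumed in state p with stack W$.

W$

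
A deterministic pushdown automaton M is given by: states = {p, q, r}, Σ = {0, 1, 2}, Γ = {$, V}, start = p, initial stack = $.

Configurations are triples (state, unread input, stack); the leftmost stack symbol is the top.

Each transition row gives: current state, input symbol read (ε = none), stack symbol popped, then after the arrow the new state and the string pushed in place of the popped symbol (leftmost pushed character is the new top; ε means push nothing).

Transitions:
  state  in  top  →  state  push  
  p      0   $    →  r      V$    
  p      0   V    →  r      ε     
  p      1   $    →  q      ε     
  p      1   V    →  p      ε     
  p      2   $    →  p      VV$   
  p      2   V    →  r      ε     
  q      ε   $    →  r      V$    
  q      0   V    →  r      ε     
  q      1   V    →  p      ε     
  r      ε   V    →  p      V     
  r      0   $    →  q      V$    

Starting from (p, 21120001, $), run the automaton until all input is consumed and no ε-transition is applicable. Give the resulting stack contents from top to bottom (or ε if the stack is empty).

$

(p, 21120001, $) ⊢ (p, 1120001, VV$) ⊢ (p, 120001, V$) ⊢ (p, 20001, $) ⊢ (p, 0001, VV$) ⊢ (r, 001, V$) ⊢ (p, 001, V$) ⊢ (r, 01, $) ⊢ (q, 1, V$) ⊢ (p, ε, $)
All input consumed in state p with stack $.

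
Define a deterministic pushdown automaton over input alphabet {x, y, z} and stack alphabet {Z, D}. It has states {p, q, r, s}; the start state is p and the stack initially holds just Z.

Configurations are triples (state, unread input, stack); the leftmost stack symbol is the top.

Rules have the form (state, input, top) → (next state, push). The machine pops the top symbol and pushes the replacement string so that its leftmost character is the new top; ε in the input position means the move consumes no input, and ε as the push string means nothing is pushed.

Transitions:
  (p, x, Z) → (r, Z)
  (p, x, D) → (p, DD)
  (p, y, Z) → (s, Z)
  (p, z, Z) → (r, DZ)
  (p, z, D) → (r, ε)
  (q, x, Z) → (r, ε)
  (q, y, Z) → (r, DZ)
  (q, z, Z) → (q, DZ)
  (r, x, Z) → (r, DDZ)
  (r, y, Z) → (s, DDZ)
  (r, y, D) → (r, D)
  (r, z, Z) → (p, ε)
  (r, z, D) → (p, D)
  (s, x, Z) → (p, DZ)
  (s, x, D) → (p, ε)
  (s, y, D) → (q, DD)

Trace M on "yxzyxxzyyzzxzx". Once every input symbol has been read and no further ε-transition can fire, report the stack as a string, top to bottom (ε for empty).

DDDZ

(p, yxzyxxzyyzzxzx, Z)
  read y, top Z: go to s, push Z → (s, xzyxxzyyzzxzx, Z)
  read x, top Z: go to p, push DZ → (p, zyxxzyyzzxzx, DZ)
  read z, top D: go to r, push ε → (r, yxxzyyzzxzx, Z)
  read y, top Z: go to s, push DDZ → (s, xxzyyzzxzx, DDZ)
  read x, top D: go to p, push ε → (p, xzyyzzxzx, DZ)
  read x, top D: go to p, push DD → (p, zyyzzxzx, DDZ)
  read z, top D: go to r, push ε → (r, yyzzxzx, DZ)
  read y, top D: go to r, push D → (r, yzzxzx, DZ)
  read y, top D: go to r, push D → (r, zzxzx, DZ)
  read z, top D: go to p, push D → (p, zxzx, DZ)
  read z, top D: go to r, push ε → (r, xzx, Z)
  read x, top Z: go to r, push DDZ → (r, zx, DDZ)
  read z, top D: go to p, push D → (p, x, DDZ)
  read x, top D: go to p, push DD → (p, ε, DDDZ)
All input consumed in state p with stack DDDZ.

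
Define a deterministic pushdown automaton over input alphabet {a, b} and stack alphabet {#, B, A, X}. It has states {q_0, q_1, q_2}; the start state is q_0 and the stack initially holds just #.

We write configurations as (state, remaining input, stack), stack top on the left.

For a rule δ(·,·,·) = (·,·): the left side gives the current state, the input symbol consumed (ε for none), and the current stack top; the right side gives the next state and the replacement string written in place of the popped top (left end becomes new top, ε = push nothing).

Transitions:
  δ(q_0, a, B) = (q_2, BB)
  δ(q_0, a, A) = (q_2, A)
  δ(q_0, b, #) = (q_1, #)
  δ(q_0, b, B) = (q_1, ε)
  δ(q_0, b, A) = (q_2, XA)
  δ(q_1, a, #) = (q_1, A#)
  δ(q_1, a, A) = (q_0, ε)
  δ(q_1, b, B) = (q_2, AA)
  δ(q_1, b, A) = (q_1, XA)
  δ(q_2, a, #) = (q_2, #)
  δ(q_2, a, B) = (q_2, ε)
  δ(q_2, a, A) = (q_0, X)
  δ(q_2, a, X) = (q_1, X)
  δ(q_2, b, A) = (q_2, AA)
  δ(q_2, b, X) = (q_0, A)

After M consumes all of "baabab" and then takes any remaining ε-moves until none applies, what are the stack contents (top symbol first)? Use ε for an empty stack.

(q_0, baabab, #) ⊢ (q_1, aabab, #) ⊢ (q_1, abab, A#) ⊢ (q_0, bab, #) ⊢ (q_1, ab, #) ⊢ (q_1, b, A#) ⊢ (q_1, ε, XA#)
All input consumed in state q_1 with stack XA#.

XA#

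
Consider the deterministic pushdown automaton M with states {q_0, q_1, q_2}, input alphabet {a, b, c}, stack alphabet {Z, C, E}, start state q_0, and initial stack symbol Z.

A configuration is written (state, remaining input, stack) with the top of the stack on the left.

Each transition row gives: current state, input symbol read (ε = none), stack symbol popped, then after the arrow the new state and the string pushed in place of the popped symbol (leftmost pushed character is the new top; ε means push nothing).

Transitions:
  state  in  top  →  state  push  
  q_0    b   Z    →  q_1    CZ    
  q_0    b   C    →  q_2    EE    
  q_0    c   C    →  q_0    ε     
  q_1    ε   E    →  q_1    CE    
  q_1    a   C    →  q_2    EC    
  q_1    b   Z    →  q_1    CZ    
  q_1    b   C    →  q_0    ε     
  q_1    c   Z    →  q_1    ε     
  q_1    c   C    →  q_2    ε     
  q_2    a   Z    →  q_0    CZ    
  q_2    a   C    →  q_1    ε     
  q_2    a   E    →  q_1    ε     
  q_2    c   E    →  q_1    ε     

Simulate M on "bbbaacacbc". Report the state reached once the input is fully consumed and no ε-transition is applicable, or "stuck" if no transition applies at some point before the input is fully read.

q_2

(q_0, bbbaacacbc, Z)
  read b, top Z: go to q_1, push CZ → (q_1, bbaacacbc, CZ)
  read b, top C: go to q_0, push ε → (q_0, baacacbc, Z)
  read b, top Z: go to q_1, push CZ → (q_1, aacacbc, CZ)
  read a, top C: go to q_2, push EC → (q_2, acacbc, ECZ)
  read a, top E: go to q_1, push ε → (q_1, cacbc, CZ)
  read c, top C: go to q_2, push ε → (q_2, acbc, Z)
  read a, top Z: go to q_0, push CZ → (q_0, cbc, CZ)
  read c, top C: go to q_0, push ε → (q_0, bc, Z)
  read b, top Z: go to q_1, push CZ → (q_1, c, CZ)
  read c, top C: go to q_2, push ε → (q_2, ε, Z)
All input consumed; M is in state q_2.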